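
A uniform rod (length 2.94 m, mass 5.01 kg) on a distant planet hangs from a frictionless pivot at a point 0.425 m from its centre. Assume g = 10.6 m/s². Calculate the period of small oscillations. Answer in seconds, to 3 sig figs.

For a physical pendulum T = 2π√(I/(mgd)), with d = 0.4250 m from pivot to centre of mass.
I_cm = mL²/12 = 5.01 × 2.94²/12 = 3.609 kg·m²; I = I_cm + md² = 3.609 + 5.01 × 0.4250² = 4.514 kg·m².
T = 2π√(4.514/(5.01 × 10.6 × 0.4250)) = 2.81 s.

2.81 s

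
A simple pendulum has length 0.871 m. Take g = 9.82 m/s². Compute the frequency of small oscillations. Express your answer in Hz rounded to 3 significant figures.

T = 2π√(L/g) = 2π√(0.871/9.82) = 1.871 s, so f = 1/T = 0.534 Hz.

0.534 Hz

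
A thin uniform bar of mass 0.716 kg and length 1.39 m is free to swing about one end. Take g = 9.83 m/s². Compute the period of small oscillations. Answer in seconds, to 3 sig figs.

For a physical pendulum T = 2π√(I/(mgd)), with d = 0.6950 m from pivot to centre of mass.
I_cm = mL²/12 = 0.716 × 1.39²/12 = 0.1153 kg·m²; I = I_cm + md² = 0.1153 + 0.716 × 0.6950² = 0.4611 kg·m².
T = 2π√(0.4611/(0.716 × 9.83 × 0.6950)) = 1.93 s.

1.93 s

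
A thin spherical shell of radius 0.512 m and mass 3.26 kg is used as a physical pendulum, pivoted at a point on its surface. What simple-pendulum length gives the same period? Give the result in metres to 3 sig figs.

0.853 m

The equivalent simple-pendulum length is L_eq = I/(md), where I is about the pivot and d = 0.5120 m.
I_cm = (2/3)mR² = 0.5697 kg·m², so I = I_cm + md² = 0.5697 + 0.8546 = 1.424 kg·m².
L_eq = 1.424/(3.26 × 0.5120) = 0.853 m.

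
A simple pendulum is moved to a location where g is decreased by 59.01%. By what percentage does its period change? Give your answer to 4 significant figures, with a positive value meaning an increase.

T ∝ 1/√g, so T'/T = 1/√(0.40990) = 1.5619.
Percentage change in T = (1.5619 − 1) × 100% = 56.19%.

56.19%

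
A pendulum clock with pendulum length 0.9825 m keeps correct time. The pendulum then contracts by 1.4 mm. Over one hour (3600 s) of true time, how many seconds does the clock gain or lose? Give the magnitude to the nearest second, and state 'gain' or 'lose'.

T ∝ √L, so T'/T = √(0.98110/0.9825) = 0.999287.
In 3600 s of true time the clock registers 3600/0.999287 = 3602.6 s, so it gains 3 s.

gain 3 s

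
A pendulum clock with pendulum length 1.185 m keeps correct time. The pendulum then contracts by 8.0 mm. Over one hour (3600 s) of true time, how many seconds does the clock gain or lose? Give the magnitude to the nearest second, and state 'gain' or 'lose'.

T ∝ √L, so T'/T = √(1.17700/1.185) = 0.996619.
In 3600 s of true time the clock registers 3600/0.996619 = 3612.2 s, so it gains 12 s.

gain 12 s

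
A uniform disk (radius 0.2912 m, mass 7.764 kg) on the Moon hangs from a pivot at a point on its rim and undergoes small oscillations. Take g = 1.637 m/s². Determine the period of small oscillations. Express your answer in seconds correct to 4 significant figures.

3.246 s

I_cm = ½mr² = 0.32918 kg·m². The pivot is at distance d = 0.2912 m from the centre of mass.
By the parallel-axis theorem, I = I_cm + md² = 0.32918 + 0.65837 = 0.98755 kg·m².
T = 2π√(I/(mgd)) = 2π√(0.98755/(7.764 × 1.637 × 0.2912)) = 3.246 s.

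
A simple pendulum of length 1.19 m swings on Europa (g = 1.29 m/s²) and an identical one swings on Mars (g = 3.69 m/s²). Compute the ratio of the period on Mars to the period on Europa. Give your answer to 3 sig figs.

0.591

T ∝ 1/√g, so T₂/T₁ = √(g₁/g₂) = √(1.29/3.69) = 0.591.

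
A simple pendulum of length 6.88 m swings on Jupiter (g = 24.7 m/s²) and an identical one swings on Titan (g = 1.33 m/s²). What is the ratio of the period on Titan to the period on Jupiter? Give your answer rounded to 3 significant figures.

4.31

T ∝ 1/√g, so T₂/T₁ = √(g₁/g₂) = √(24.7/1.33) = 4.31.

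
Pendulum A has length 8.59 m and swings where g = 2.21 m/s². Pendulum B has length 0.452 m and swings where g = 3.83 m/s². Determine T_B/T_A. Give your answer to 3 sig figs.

0.174

T = 2π√(L/g), so T_B/T_A = √((L_B/g_B)/(L_A/g_A)) = √((0.452/3.83)/(8.59/2.21)) = 0.174.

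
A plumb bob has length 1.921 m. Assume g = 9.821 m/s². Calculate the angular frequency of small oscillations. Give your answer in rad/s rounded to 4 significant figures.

2.261 rad/s

ω = √(g/L) = √(9.821/1.921) = 2.261 rad/s.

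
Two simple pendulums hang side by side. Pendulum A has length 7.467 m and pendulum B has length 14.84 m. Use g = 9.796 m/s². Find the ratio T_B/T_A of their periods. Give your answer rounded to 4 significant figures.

T ∝ √L, so T_B/T_A = √(L_B/L_A) = √(14.84/7.467) = 1.410.

1.410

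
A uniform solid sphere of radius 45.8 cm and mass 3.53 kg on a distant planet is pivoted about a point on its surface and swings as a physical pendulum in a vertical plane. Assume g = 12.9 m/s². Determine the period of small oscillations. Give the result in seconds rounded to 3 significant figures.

I_cm = (2/5)mr² = 0.2962 kg·m². The pivot is at distance d = 0.458 m from the centre of mass.
By the parallel-axis theorem, I = I_cm + md² = 0.2962 + 0.7405 = 1.037 kg·m².
T = 2π√(I/(mgd)) = 2π√(1.037/(3.53 × 12.9 × 0.458)) = 1.40 s.

1.40 s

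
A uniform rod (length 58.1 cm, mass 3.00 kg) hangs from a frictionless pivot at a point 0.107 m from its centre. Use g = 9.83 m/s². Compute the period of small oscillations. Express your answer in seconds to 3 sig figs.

For a physical pendulum T = 2π√(I/(mgd)), with d = 0.1070 m from pivot to centre of mass.
I_cm = mL²/12 = 3.00 × 0.581²/12 = 0.08439 kg·m²; I = I_cm + md² = 0.08439 + 3.00 × 0.1070² = 0.1187 kg·m².
T = 2π√(0.1187/(3.00 × 9.83 × 0.1070)) = 1.22 s.

1.22 s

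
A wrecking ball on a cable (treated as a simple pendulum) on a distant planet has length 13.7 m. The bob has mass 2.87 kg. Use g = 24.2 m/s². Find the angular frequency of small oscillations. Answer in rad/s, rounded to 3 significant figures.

ω = √(g/L) = √(24.2/13.7) = 1.33 rad/s.

1.33 rad/s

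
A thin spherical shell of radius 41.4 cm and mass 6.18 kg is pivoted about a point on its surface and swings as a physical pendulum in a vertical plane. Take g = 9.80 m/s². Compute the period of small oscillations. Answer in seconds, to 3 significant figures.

1.67 s

I_cm = (2/3)mr² = 0.7062 kg·m². The pivot is at distance d = 0.414 m from the centre of mass.
By the parallel-axis theorem, I = I_cm + md² = 0.7062 + 1.059 = 1.765 kg·m².
T = 2π√(I/(mgd)) = 2π√(1.765/(6.18 × 9.80 × 0.414)) = 1.67 s.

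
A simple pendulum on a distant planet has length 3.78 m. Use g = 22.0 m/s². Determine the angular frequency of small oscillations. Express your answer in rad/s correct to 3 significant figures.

ω = √(g/L) = √(22.0/3.78) = 2.41 rad/s.

2.41 rad/s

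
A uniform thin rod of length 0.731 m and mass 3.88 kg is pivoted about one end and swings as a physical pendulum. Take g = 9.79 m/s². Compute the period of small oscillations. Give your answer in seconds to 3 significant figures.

For a physical pendulum T = 2π√(I/(mgd)), with d = 0.3655 m from pivot to centre of mass.
I_cm = mL²/12 = 3.88 × 0.731²/12 = 0.1728 kg·m²; I = I_cm + md² = 0.1728 + 3.88 × 0.3655² = 0.6911 kg·m².
T = 2π√(0.6911/(3.88 × 9.79 × 0.3655)) = 1.40 s.

1.40 s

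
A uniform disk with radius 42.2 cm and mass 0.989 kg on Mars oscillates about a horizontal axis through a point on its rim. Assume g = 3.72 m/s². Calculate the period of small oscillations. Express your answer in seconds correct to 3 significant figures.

I_cm = ½mr² = 0.08806 kg·m². The pivot is at distance d = 0.422 m from the centre of mass.
By the parallel-axis theorem, I = I_cm + md² = 0.08806 + 0.1761 = 0.2642 kg·m².
T = 2π√(I/(mgd)) = 2π√(0.2642/(0.989 × 3.72 × 0.422)) = 2.59 s.

2.59 s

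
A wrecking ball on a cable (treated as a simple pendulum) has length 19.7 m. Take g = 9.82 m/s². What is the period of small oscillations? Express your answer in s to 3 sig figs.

T = 2π√(L/g) = 2π√(19.7/9.82) = 2π × 1.416 = 8.90 s.

8.90 s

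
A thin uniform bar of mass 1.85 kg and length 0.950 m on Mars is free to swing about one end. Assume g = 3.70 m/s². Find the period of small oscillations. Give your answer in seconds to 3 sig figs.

2.60 s

For a physical pendulum T = 2π√(I/(mgd)), with d = 0.4750 m from pivot to centre of mass.
I_cm = mL²/12 = 1.85 × 0.950²/12 = 0.1391 kg·m²; I = I_cm + md² = 0.1391 + 1.85 × 0.4750² = 0.5565 kg·m².
T = 2π√(0.5565/(1.85 × 3.70 × 0.4750)) = 2.60 s.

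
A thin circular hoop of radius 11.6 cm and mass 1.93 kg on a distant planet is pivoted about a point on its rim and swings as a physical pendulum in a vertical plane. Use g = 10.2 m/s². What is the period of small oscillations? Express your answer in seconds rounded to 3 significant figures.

I_cm = mr² = 0.02597 kg·m². The pivot is at distance d = 0.116 m from the centre of mass.
By the parallel-axis theorem, I = I_cm + md² = 0.02597 + 0.02597 = 0.05194 kg·m².
T = 2π√(I/(mgd)) = 2π√(0.05194/(1.93 × 10.2 × 0.116)) = 0.948 s.

0.948 s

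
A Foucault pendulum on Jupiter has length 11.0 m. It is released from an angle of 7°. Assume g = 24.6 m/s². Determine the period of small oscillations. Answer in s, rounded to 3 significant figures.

T = 2π√(L/g) = 2π√(11.0/24.6) = 2π × 0.6687 = 4.20 s.

4.20 s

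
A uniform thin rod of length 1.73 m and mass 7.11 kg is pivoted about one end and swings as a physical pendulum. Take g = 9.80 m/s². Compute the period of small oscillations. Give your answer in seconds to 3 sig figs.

2.16 s

For a physical pendulum T = 2π√(I/(mgd)), with d = 0.8650 m from pivot to centre of mass.
I_cm = mL²/12 = 7.11 × 1.73²/12 = 1.773 kg·m²; I = I_cm + md² = 1.773 + 7.11 × 0.8650² = 7.093 kg·m².
T = 2π√(7.093/(7.11 × 9.80 × 0.8650)) = 2.16 s.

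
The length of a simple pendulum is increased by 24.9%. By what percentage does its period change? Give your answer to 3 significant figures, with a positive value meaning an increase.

11.8%

T ∝ √L, so T'/T = √(1.249) = 1.118.
Percentage change in T = (1.118 − 1) × 100% = 11.8%.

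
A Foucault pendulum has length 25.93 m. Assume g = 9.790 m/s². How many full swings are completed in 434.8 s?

T = 2π√(L/g) = 2π√(25.93/9.790) = 10.226 s.
Number of complete oscillations = ⌊434.8/10.226⌋ = ⌊42.521⌋ = 42.

42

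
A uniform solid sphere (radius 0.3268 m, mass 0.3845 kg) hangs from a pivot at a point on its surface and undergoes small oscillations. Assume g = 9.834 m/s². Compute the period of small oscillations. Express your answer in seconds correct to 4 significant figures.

1.355 s

I_cm = (2/5)mr² = 0.016426 kg·m². The pivot is at distance d = 0.3268 m from the centre of mass.
By the parallel-axis theorem, I = I_cm + md² = 0.016426 + 0.041064 = 0.057489 kg·m².
T = 2π√(I/(mgd)) = 2π√(0.057489/(0.3845 × 9.834 × 0.3268)) = 1.355 s.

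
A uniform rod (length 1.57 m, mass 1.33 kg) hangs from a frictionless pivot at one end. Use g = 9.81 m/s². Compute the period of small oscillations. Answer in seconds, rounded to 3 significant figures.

2.05 s

For a physical pendulum T = 2π√(I/(mgd)), with d = 0.7850 m from pivot to centre of mass.
I_cm = mL²/12 = 1.33 × 1.57²/12 = 0.2732 kg·m²; I = I_cm + md² = 0.2732 + 1.33 × 0.7850² = 1.093 kg·m².
T = 2π√(1.093/(1.33 × 9.81 × 0.7850)) = 2.05 s.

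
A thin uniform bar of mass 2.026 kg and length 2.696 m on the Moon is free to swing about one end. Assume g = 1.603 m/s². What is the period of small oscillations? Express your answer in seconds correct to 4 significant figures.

6.653 s

For a physical pendulum T = 2π√(I/(mgd)), with d = 1.3480 m from pivot to centre of mass.
I_cm = mL²/12 = 2.026 × 2.696²/12 = 1.2272 kg·m²; I = I_cm + md² = 1.2272 + 2.026 × 1.3480² = 4.9086 kg·m².
T = 2π√(4.9086/(2.026 × 1.603 × 1.3480)) = 6.653 s.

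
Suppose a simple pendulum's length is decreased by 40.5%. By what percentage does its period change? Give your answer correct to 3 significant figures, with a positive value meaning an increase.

T ∝ √L, so T'/T = √(0.5950) = 0.7714.
Percentage change in T = (0.7714 − 1) × 100% = -22.9%.

-22.9%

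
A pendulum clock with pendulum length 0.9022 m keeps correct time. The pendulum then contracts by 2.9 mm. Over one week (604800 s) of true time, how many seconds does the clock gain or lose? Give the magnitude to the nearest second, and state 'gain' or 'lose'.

gain 974 s

T ∝ √L, so T'/T = √(0.89930/0.9022) = 0.998392.
In 604800 s of true time the clock registers 604800/0.998392 = 605774.4 s, so it gains 974 s.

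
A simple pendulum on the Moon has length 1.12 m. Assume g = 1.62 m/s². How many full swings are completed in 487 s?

93

T = 2π√(L/g) = 2π√(1.12/1.62) = 5.224 s.
Number of complete oscillations = ⌊487/5.224⌋ = ⌊93.22⌋ = 93.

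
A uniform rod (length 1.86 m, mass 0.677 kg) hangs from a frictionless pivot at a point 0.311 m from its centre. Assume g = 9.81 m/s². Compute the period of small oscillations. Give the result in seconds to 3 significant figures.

For a physical pendulum T = 2π√(I/(mgd)), with d = 0.3110 m from pivot to centre of mass.
I_cm = mL²/12 = 0.677 × 1.86²/12 = 0.1952 kg·m²; I = I_cm + md² = 0.1952 + 0.677 × 0.3110² = 0.2607 kg·m².
T = 2π√(0.2607/(0.677 × 9.81 × 0.3110)) = 2.23 s.

2.23 s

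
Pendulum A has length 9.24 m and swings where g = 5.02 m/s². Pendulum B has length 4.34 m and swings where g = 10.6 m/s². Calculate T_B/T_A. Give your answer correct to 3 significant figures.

0.472

T = 2π√(L/g), so T_B/T_A = √((L_B/g_B)/(L_A/g_A)) = √((4.34/10.6)/(9.24/5.02)) = 0.472.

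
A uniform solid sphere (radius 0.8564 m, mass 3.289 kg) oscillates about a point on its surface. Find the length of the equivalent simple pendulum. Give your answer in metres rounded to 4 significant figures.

The equivalent simple-pendulum length is L_eq = I/(md), where I is about the pivot and d = 0.85640 m.
I_cm = (2/5)mR² = 0.96489 kg·m², so I = I_cm + md² = 0.96489 + 2.4122 = 3.3771 kg·m².
L_eq = 3.3771/(3.289 × 0.85640) = 1.199 m.

1.199 m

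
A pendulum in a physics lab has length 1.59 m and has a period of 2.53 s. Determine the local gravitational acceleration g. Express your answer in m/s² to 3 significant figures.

From T = 2π√(L/g), g = 4π²L/T² = 4π² × 1.59/2.530² = 9.81 m/s².

9.81 m/s²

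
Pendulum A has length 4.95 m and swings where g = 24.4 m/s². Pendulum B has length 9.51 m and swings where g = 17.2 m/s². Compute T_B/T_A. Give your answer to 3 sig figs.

T = 2π√(L/g), so T_B/T_A = √((L_B/g_B)/(L_A/g_A)) = √((9.51/17.2)/(4.95/24.4)) = 1.65.

1.65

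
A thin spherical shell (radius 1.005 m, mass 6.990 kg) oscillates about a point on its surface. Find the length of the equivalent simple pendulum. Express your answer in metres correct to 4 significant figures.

1.675 m

The equivalent simple-pendulum length is L_eq = I/(md), where I is about the pivot and d = 1.0050 m.
I_cm = (2/3)mR² = 4.7067 kg·m², so I = I_cm + md² = 4.7067 + 7.0601 = 11.767 kg·m².
L_eq = 11.767/(6.990 × 1.0050) = 1.675 m.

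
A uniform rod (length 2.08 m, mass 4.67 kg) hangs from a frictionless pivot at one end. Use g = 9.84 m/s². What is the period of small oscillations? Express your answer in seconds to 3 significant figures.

2.36 s

For a physical pendulum T = 2π√(I/(mgd)), with d = 1.040 m from pivot to centre of mass.
I_cm = mL²/12 = 4.67 × 2.08²/12 = 1.684 kg·m²; I = I_cm + md² = 1.684 + 4.67 × 1.040² = 6.735 kg·m².
T = 2π√(6.735/(4.67 × 9.84 × 1.040)) = 2.36 s.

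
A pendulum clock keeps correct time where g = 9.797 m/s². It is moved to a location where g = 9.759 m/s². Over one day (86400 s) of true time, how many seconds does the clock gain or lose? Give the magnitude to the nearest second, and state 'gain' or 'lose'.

The clock's period scales as T ∝ 1/√g, so T'/T = √(9.797/9.759) = 1.00195.
In 86400 s of true time the clock registers 86400/1.00195 = 86232.3 s, so it loses 168 s.

lose 168 s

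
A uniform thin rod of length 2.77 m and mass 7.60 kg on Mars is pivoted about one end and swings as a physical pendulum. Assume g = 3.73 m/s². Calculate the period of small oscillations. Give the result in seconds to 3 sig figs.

For a physical pendulum T = 2π√(I/(mgd)), with d = 1.385 m from pivot to centre of mass.
I_cm = mL²/12 = 7.60 × 2.77²/12 = 4.860 kg·m²; I = I_cm + md² = 4.860 + 7.60 × 1.385² = 19.44 kg·m².
T = 2π√(19.44/(7.60 × 3.73 × 1.385)) = 4.42 s.

4.42 s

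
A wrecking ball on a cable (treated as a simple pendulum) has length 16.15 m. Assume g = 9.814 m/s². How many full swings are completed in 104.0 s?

T = 2π√(L/g) = 2π√(16.15/9.814) = 8.0601 s.
Number of complete oscillations = ⌊104.0/8.0601⌋ = ⌊12.903⌋ = 12.

12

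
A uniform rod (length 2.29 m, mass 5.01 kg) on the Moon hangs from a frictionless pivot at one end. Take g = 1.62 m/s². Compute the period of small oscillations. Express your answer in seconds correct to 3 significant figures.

6.10 s

For a physical pendulum T = 2π√(I/(mgd)), with d = 1.145 m from pivot to centre of mass.
I_cm = mL²/12 = 5.01 × 2.29²/12 = 2.189 kg·m²; I = I_cm + md² = 2.189 + 5.01 × 1.145² = 8.758 kg·m².
T = 2π√(8.758/(5.01 × 1.62 × 1.145)) = 6.10 s.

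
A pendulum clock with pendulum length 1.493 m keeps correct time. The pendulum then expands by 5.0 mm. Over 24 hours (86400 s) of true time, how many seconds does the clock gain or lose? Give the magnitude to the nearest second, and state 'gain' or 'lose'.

lose 144 s

T ∝ √L, so T'/T = √(1.49800/1.493) = 1.00167.
In 86400 s of true time the clock registers 86400/1.00167 = 86255.7 s, so it loses 144 s.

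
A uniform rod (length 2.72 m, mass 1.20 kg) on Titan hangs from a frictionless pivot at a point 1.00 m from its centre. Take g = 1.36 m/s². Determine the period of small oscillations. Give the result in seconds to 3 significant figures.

For a physical pendulum T = 2π√(I/(mgd)), with d = 1.000 m from pivot to centre of mass.
I_cm = mL²/12 = 1.20 × 2.72²/12 = 0.7398 kg·m²; I = I_cm + md² = 0.7398 + 1.20 × 1.000² = 1.940 kg·m².
T = 2π√(1.940/(1.20 × 1.36 × 1.000)) = 6.85 s.

6.85 s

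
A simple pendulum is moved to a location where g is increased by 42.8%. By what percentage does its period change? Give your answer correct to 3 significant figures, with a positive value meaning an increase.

T ∝ 1/√g, so T'/T = 1/√(1.428) = 0.8368.
Percentage change in T = (0.8368 − 1) × 100% = -16.3%.

-16.3%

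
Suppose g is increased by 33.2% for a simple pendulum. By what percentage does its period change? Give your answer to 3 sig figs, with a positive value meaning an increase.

-13.4%

T ∝ 1/√g, so T'/T = 1/√(1.332) = 0.8665.
Percentage change in T = (0.8665 − 1) × 100% = -13.4%.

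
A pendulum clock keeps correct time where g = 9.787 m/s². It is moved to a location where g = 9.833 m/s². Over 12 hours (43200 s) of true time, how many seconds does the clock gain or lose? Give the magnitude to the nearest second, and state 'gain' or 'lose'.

The clock's period scales as T ∝ 1/√g, so T'/T = √(9.787/9.833) = 0.997658.
In 43200 s of true time the clock registers 43200/0.997658 = 43301.4 s, so it gains 101 s.

gain 101 s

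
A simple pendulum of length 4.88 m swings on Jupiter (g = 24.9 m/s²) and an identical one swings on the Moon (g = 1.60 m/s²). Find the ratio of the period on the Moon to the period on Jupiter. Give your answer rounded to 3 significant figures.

T ∝ 1/√g, so T₂/T₁ = √(g₁/g₂) = √(24.9/1.60) = 3.94.

3.94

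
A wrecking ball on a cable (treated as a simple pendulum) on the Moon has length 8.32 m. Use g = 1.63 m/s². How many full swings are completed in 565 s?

39

T = 2π√(L/g) = 2π√(8.32/1.63) = 14.20 s.
Number of complete oscillations = ⌊565/14.20⌋ = ⌊39.80⌋ = 39.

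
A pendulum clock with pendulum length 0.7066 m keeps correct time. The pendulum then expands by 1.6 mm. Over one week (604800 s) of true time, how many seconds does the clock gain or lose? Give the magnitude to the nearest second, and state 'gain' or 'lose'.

lose 684 s

T ∝ √L, so T'/T = √(0.70820/0.7066) = 1.00113.
In 604800 s of true time the clock registers 604800/1.00113 = 604116.4 s, so it loses 684 s.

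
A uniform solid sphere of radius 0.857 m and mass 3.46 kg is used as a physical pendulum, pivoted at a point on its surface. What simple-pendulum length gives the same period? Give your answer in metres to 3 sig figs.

The equivalent simple-pendulum length is L_eq = I/(md), where I is about the pivot and d = 0.8570 m.
I_cm = (2/5)mR² = 1.016 kg·m², so I = I_cm + md² = 1.016 + 2.541 = 3.558 kg·m².
L_eq = 3.558/(3.46 × 0.8570) = 1.20 m.

1.20 m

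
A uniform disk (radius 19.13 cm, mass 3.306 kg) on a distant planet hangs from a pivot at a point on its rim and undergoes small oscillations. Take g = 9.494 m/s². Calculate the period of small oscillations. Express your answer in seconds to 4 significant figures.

1.092 s

I_cm = ½mr² = 0.060493 kg·m². The pivot is at distance d = 0.1913 m from the centre of mass.
By the parallel-axis theorem, I = I_cm + md² = 0.060493 + 0.12099 = 0.18148 kg·m².
T = 2π√(I/(mgd)) = 2π√(0.18148/(3.306 × 9.494 × 0.1913)) = 1.092 s.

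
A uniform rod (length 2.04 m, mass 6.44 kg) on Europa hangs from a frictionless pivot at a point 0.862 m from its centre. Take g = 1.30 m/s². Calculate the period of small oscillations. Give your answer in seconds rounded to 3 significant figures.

For a physical pendulum T = 2π√(I/(mgd)), with d = 0.8620 m from pivot to centre of mass.
I_cm = mL²/12 = 6.44 × 2.04²/12 = 2.233 kg·m²; I = I_cm + md² = 2.233 + 6.44 × 0.8620² = 7.019 kg·m².
T = 2π√(7.019/(6.44 × 1.30 × 0.8620)) = 6.20 s.

6.20 s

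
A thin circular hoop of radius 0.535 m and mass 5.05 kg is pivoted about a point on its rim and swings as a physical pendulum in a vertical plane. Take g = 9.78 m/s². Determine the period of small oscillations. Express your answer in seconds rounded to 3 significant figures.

2.08 s

I_cm = mr² = 1.445 kg·m². The pivot is at distance d = 0.535 m from the centre of mass.
By the parallel-axis theorem, I = I_cm + md² = 1.445 + 1.445 = 2.891 kg·m².
T = 2π√(I/(mgd)) = 2π√(2.891/(5.05 × 9.78 × 0.535)) = 2.08 s.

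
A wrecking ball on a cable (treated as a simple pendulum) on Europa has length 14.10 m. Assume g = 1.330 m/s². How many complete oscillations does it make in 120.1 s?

T = 2π√(L/g) = 2π√(14.10/1.330) = 20.458 s.
Number of complete oscillations = ⌊120.1/20.458⌋ = ⌊5.8706⌋ = 5.

5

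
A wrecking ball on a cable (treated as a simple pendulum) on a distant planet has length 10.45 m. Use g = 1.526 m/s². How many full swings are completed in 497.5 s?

30

T = 2π√(L/g) = 2π√(10.45/1.526) = 16.442 s.
Number of complete oscillations = ⌊497.5/16.442⌋ = ⌊30.257⌋ = 30.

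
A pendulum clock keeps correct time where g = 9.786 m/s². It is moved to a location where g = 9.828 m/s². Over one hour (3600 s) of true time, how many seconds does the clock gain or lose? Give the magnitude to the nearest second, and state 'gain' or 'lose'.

The clock's period scales as T ∝ 1/√g, so T'/T = √(9.786/9.828) = 0.997861.
In 3600 s of true time the clock registers 3600/0.997861 = 3607.7 s, so it gains 8 s.

gain 8 s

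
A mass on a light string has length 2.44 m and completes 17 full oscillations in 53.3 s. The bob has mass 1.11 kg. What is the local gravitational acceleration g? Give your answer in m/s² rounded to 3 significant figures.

T = 53.3/17 = 3.135 s.
From T = 2π√(L/g), g = 4π²L/T² = 4π² × 2.44/3.135² = 9.80 m/s².

9.80 m/s²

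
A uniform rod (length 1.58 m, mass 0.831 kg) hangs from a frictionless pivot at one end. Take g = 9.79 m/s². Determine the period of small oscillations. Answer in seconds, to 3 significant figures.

For a physical pendulum T = 2π√(I/(mgd)), with d = 0.7900 m from pivot to centre of mass.
I_cm = mL²/12 = 0.831 × 1.58²/12 = 0.1729 kg·m²; I = I_cm + md² = 0.1729 + 0.831 × 0.7900² = 0.6915 kg·m².
T = 2π√(0.6915/(0.831 × 9.79 × 0.7900)) = 2.06 s.

2.06 s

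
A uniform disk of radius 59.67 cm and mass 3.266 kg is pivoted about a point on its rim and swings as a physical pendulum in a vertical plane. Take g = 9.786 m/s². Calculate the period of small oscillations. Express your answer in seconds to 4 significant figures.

1.900 s

I_cm = ½mr² = 0.58143 kg·m². The pivot is at distance d = 0.5967 m from the centre of mass.
By the parallel-axis theorem, I = I_cm + md² = 0.58143 + 1.1629 = 1.7443 kg·m².
T = 2π√(I/(mgd)) = 2π√(1.7443/(3.266 × 9.786 × 0.5967)) = 1.900 s.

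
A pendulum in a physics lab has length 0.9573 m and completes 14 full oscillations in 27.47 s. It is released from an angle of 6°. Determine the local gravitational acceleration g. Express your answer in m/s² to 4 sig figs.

T = 27.47/14 = 1.9621 s.
From T = 2π√(L/g), g = 4π²L/T² = 4π² × 0.9573/1.9621² = 9.816 m/s².

9.816 m/s²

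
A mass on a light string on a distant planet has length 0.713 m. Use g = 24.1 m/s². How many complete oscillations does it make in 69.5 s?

T = 2π√(L/g) = 2π√(0.713/24.1) = 1.081 s.
Number of complete oscillations = ⌊69.5/1.081⌋ = ⌊64.31⌋ = 64.

64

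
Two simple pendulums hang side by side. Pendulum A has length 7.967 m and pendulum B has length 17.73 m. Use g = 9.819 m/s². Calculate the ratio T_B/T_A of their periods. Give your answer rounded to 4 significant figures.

T ∝ √L, so T_B/T_A = √(L_B/L_A) = √(17.73/7.967) = 1.492.

1.492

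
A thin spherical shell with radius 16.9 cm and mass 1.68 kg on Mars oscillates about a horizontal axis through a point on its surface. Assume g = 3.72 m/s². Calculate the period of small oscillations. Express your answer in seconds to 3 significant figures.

1.73 s

I_cm = (2/3)mr² = 0.03199 kg·m². The pivot is at distance d = 0.169 m from the centre of mass.
By the parallel-axis theorem, I = I_cm + md² = 0.03199 + 0.04798 = 0.07997 kg·m².
T = 2π√(I/(mgd)) = 2π√(0.07997/(1.68 × 3.72 × 0.169)) = 1.73 s.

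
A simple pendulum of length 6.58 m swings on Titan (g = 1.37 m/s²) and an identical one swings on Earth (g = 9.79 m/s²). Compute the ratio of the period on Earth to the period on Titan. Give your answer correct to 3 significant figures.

T ∝ 1/√g, so T₂/T₁ = √(g₁/g₂) = √(1.37/9.79) = 0.374.

0.374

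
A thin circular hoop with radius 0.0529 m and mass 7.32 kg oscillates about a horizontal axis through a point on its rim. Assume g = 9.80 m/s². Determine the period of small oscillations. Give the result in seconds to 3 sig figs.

0.653 s

I_cm = mr² = 0.02048 kg·m². The pivot is at distance d = 0.0529 m from the centre of mass.
By the parallel-axis theorem, I = I_cm + md² = 0.02048 + 0.02048 = 0.04097 kg·m².
T = 2π√(I/(mgd)) = 2π√(0.04097/(7.32 × 9.80 × 0.0529)) = 0.653 s.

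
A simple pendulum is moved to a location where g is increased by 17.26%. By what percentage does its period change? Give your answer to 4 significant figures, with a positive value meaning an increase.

-7.653%

T ∝ 1/√g, so T'/T = 1/√(1.1726) = 0.92347.
Percentage change in T = (0.92347 − 1) × 100% = -7.653%.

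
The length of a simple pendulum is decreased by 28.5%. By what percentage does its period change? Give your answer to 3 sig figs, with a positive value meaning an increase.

-15.4%

T ∝ √L, so T'/T = √(0.7150) = 0.8456.
Percentage change in T = (0.8456 − 1) × 100% = -15.4%.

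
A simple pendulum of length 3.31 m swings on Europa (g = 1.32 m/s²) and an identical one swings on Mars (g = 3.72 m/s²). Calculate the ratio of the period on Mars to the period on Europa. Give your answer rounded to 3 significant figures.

T ∝ 1/√g, so T₂/T₁ = √(g₁/g₂) = √(1.32/3.72) = 0.596.

0.596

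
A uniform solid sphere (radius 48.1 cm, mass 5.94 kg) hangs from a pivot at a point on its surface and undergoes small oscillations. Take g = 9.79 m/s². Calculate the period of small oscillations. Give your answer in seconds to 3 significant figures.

1.65 s

I_cm = (2/5)mr² = 0.5497 kg·m². The pivot is at distance d = 0.481 m from the centre of mass.
By the parallel-axis theorem, I = I_cm + md² = 0.5497 + 1.374 = 1.924 kg·m².
T = 2π√(I/(mgd)) = 2π√(1.924/(5.94 × 9.79 × 0.481)) = 1.65 s.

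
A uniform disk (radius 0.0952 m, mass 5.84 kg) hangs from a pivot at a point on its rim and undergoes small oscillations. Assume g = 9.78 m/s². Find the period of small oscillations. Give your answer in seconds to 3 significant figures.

I_cm = ½mr² = 0.02646 kg·m². The pivot is at distance d = 0.0952 m from the centre of mass.
By the parallel-axis theorem, I = I_cm + md² = 0.02646 + 0.05293 = 0.07939 kg·m².
T = 2π√(I/(mgd)) = 2π√(0.07939/(5.84 × 9.78 × 0.0952)) = 0.759 s.

0.759 s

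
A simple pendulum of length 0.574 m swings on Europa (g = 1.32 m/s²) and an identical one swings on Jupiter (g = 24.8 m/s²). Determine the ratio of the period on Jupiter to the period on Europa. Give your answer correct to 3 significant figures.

0.231

T ∝ 1/√g, so T₂/T₁ = √(g₁/g₂) = √(1.32/24.8) = 0.231.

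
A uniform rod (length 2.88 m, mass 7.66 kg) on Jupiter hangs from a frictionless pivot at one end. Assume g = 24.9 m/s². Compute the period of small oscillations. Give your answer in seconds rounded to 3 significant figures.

For a physical pendulum T = 2π√(I/(mgd)), with d = 1.440 m from pivot to centre of mass.
I_cm = mL²/12 = 7.66 × 2.88²/12 = 5.295 kg·m²; I = I_cm + md² = 5.295 + 7.66 × 1.440² = 21.18 kg·m².
T = 2π√(21.18/(7.66 × 24.9 × 1.440)) = 1.74 s.

1.74 s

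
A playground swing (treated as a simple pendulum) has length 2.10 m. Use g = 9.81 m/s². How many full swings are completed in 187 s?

64

T = 2π√(L/g) = 2π√(2.10/9.81) = 2.907 s.
Number of complete oscillations = ⌊187/2.907⌋ = ⌊64.33⌋ = 64.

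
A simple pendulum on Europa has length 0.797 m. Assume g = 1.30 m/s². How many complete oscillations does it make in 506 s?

102

T = 2π√(L/g) = 2π√(0.797/1.30) = 4.920 s.
Number of complete oscillations = ⌊506/4.920⌋ = ⌊102.9⌋ = 102.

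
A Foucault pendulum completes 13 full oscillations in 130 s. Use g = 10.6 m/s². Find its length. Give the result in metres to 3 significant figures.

T = 130/13 = 10.00 s.
From T = 2π√(L/g), L = gT²/(4π²) = 10.6 × 10.00²/(4π²) = 26.9 m.

26.9 m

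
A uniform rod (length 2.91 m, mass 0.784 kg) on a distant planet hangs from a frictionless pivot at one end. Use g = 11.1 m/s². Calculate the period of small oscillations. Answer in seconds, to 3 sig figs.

For a physical pendulum T = 2π√(I/(mgd)), with d = 1.455 m from pivot to centre of mass.
I_cm = mL²/12 = 0.784 × 2.91²/12 = 0.5532 kg·m²; I = I_cm + md² = 0.5532 + 0.784 × 1.455² = 2.213 kg·m².
T = 2π√(2.213/(0.784 × 11.1 × 1.455)) = 2.63 s.

2.63 s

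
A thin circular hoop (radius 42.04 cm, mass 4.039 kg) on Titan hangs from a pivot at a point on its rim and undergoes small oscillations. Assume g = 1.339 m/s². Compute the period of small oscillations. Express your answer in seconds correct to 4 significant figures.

4.979 s

I_cm = mr² = 0.71384 kg·m². The pivot is at distance d = 0.4204 m from the centre of mass.
By the parallel-axis theorem, I = I_cm + md² = 0.71384 + 0.71384 = 1.4277 kg·m².
T = 2π√(I/(mgd)) = 2π√(1.4277/(4.039 × 1.339 × 0.4204)) = 4.979 s.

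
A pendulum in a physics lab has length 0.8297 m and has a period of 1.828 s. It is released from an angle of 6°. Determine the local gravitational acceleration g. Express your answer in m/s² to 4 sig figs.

From T = 2π√(L/g), g = 4π²L/T² = 4π² × 0.8297/1.8280² = 9.802 m/s².

9.802 m/s²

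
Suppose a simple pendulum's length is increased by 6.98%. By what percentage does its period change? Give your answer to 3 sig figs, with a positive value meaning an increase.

3.43%

T ∝ √L, so T'/T = √(1.070) = 1.034.
Percentage change in T = (1.034 − 1) × 100% = 3.43%.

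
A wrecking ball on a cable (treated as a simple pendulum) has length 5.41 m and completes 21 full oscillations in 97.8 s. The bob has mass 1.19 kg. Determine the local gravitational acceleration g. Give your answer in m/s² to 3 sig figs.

T = 97.8/21 = 4.657 s.
From T = 2π√(L/g), g = 4π²L/T² = 4π² × 5.41/4.657² = 9.85 m/s².

9.85 m/s²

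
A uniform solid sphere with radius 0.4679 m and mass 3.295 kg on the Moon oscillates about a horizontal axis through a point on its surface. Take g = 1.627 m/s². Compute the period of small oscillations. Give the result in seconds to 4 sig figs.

3.987 s

I_cm = (2/5)mr² = 0.28855 kg·m². The pivot is at distance d = 0.4679 m from the centre of mass.
By the parallel-axis theorem, I = I_cm + md² = 0.28855 + 0.72138 = 1.0099 kg·m².
T = 2π√(I/(mgd)) = 2π√(1.0099/(3.295 × 1.627 × 0.4679)) = 3.987 s.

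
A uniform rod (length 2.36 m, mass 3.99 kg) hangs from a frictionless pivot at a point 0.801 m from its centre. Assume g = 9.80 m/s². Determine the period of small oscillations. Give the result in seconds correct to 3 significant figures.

For a physical pendulum T = 2π√(I/(mgd)), with d = 0.8010 m from pivot to centre of mass.
I_cm = mL²/12 = 3.99 × 2.36²/12 = 1.852 kg·m²; I = I_cm + md² = 1.852 + 3.99 × 0.8010² = 4.412 kg·m².
T = 2π√(4.412/(3.99 × 9.80 × 0.8010)) = 2.36 s.

2.36 s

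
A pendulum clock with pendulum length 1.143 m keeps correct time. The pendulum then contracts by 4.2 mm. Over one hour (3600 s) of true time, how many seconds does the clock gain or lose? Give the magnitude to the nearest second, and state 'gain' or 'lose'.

T ∝ √L, so T'/T = √(1.13880/1.143) = 0.998161.
In 3600 s of true time the clock registers 3600/0.998161 = 3606.6 s, so it gains 7 s.

gain 7 s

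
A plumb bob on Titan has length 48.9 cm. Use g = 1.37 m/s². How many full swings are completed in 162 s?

43

T = 2π√(L/g) = 2π√(0.489/1.37) = 3.754 s.
Number of complete oscillations = ⌊162/3.754⌋ = ⌊43.16⌋ = 43.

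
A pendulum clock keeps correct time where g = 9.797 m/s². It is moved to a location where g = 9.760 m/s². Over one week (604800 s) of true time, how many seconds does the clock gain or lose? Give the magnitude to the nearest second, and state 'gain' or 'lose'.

The clock's period scales as T ∝ 1/√g, so T'/T = √(9.797/9.760) = 1.00189.
In 604800 s of true time the clock registers 604800/1.00189 = 603656.9 s, so it loses 1143 s.

lose 1143 s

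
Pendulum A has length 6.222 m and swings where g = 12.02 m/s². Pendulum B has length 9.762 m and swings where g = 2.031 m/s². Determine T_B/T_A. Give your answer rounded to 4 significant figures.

3.047

T = 2π√(L/g), so T_B/T_A = √((L_B/g_B)/(L_A/g_A)) = √((9.762/2.031)/(6.222/12.02)) = 3.047.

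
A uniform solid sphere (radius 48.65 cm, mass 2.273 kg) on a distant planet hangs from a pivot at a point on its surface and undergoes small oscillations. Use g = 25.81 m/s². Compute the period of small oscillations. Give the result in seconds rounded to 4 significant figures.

1.021 s

I_cm = (2/5)mr² = 0.21519 kg·m². The pivot is at distance d = 0.4865 m from the centre of mass.
By the parallel-axis theorem, I = I_cm + md² = 0.21519 + 0.53798 = 0.75317 kg·m².
T = 2π√(I/(mgd)) = 2π√(0.75317/(2.273 × 25.81 × 0.4865)) = 1.021 s.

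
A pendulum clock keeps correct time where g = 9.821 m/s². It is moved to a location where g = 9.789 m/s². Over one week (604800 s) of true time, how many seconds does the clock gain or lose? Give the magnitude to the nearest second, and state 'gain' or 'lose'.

The clock's period scales as T ∝ 1/√g, so T'/T = √(9.821/9.789) = 1.00163.
In 604800 s of true time the clock registers 604800/1.00163 = 603813.9 s, so it loses 986 s.

lose 986 s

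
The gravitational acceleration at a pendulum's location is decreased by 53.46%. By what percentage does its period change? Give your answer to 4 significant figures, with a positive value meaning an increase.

T ∝ 1/√g, so T'/T = 1/√(0.46540) = 1.4658.
Percentage change in T = (1.4658 − 1) × 100% = 46.58%.

46.58%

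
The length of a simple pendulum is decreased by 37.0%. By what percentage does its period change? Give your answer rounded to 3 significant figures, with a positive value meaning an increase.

T ∝ √L, so T'/T = √(0.6300) = 0.7937.
Percentage change in T = (0.7937 − 1) × 100% = -20.6%.

-20.6%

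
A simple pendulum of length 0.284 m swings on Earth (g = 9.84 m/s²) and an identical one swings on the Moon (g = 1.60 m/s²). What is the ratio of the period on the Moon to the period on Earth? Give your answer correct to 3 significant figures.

T ∝ 1/√g, so T₂/T₁ = √(g₁/g₂) = √(9.84/1.60) = 2.48.

2.48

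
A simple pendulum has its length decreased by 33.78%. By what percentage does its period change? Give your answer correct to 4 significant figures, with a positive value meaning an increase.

T ∝ √L, so T'/T = √(0.66220) = 0.81376.
Percentage change in T = (0.81376 − 1) × 100% = -18.62%.

-18.62%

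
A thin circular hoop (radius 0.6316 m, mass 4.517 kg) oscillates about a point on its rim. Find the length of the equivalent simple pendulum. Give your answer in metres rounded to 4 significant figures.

1.263 m

The equivalent simple-pendulum length is L_eq = I/(md), where I is about the pivot and d = 0.63160 m.
I_cm = mR² = 1.8019 kg·m², so I = I_cm + md² = 1.8019 + 1.8019 = 3.6038 kg·m².
L_eq = 3.6038/(4.517 × 0.63160) = 1.263 m.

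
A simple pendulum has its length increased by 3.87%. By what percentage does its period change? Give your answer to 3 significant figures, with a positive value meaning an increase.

1.92%

T ∝ √L, so T'/T = √(1.039) = 1.019.
Percentage change in T = (1.019 − 1) × 100% = 1.92%.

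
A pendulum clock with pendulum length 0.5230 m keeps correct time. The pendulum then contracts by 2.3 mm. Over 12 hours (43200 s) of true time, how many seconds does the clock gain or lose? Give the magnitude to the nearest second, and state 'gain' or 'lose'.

gain 95 s

T ∝ √L, so T'/T = √(0.52070/0.5230) = 0.997799.
In 43200 s of true time the clock registers 43200/0.997799 = 43295.3 s, so it gains 95 s.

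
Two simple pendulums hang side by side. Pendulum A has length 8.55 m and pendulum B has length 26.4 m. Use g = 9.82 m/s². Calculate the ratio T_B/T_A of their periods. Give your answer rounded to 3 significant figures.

T ∝ √L, so T_B/T_A = √(L_B/L_A) = √(26.4/8.55) = 1.76.

1.76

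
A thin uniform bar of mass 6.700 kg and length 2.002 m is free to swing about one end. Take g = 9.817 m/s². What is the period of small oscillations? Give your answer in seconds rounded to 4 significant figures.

2.317 s

For a physical pendulum T = 2π√(I/(mgd)), with d = 1.0010 m from pivot to centre of mass.
I_cm = mL²/12 = 6.700 × 2.002²/12 = 2.2378 kg·m²; I = I_cm + md² = 2.2378 + 6.700 × 1.0010² = 8.9512 kg·m².
T = 2π√(8.9512/(6.700 × 9.817 × 1.0010)) = 2.317 s.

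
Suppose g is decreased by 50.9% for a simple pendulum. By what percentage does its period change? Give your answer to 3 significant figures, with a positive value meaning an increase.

T ∝ 1/√g, so T'/T = 1/√(0.4910) = 1.427.
Percentage change in T = (1.427 − 1) × 100% = 42.7%.

42.7%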